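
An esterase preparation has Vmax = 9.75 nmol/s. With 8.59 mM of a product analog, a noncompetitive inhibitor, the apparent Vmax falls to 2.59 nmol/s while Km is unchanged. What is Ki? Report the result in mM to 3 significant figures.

3.11 mM

Noncompetitive: Vmax,app = Vmax/α with α = 1 + [I]/Ki.
α = Vmax/Vmax,app = 9.75/2.59 = 3.764.
Ki = [I]/(α − 1) = 8.59/2.764 = 3.11 mM.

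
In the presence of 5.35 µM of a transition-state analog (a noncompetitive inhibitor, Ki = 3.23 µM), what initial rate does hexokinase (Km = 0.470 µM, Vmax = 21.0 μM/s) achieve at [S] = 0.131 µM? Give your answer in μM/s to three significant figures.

α = 1 + [I]/Ki = 1 + 5.35/3.23 = 2.656.
For a noncompetitive inhibitor, Vmax is reduced to Vmax/α while Km is unchanged: Km,app = 0.470 µM, Vmax,app = 7.91 μM/s.
v = Vmax,app·[S]/(Km,app + [S]) = 7.91 × 0.131/(0.470 + 0.131) = 1.72 μM/s.

1.72 μM/s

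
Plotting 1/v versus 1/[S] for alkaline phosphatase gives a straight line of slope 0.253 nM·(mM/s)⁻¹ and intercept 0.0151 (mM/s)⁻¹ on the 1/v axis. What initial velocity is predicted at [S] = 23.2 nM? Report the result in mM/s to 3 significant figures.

The y-intercept is 1/Vmax, so Vmax = 1/0.0151 = 66.2 mM/s.
The slope is Km/Vmax, so Km = 0.253 × 66.2 = 16.8 nM.
Then v = 66.2 × 23.2/(16.8 + 23.2) = 38.5 mM/s.

38.5 mM/s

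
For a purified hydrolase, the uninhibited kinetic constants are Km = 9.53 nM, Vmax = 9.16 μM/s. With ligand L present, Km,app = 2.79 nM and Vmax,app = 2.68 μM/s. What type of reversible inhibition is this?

uncompetitive

Both Km and Vmax decrease by the same factor (~3.42-fold) — characteristic of uncompetitive inhibition.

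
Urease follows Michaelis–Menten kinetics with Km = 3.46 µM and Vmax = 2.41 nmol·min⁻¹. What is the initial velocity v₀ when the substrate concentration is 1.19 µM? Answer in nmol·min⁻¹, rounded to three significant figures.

[S]/(Km+[S]) = 1.19/4.650 = 0.2559, the fractional saturation.
v = 0.2559 × Vmax = 0.2559 × 2.41 = 0.617 nmol·min⁻¹.

0.617 nmol·min⁻¹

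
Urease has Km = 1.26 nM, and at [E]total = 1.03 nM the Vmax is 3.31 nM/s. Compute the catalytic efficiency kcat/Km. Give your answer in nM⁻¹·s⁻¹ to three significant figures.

kcat = Vmax/[E]total = 3.31/1.03 = 3.21 s⁻¹.
kcat/Km = 3.21/1.26 = 2.55 nM⁻¹·s⁻¹.

2.55 nM⁻¹·s⁻¹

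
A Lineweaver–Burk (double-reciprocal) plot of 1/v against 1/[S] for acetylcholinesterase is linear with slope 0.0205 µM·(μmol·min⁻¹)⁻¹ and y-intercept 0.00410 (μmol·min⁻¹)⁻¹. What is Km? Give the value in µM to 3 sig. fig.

y-intercept = 1/Vmax ⇒ Vmax = 244 μmol·min⁻¹; slope = Km/Vmax ⇒ Km = slope × Vmax.
Km = 0.0205 × 244 = 5.00 µM.

5.00 µM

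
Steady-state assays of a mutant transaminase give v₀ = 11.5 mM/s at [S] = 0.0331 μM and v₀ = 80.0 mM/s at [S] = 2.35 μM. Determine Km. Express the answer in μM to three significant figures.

0.219 μM

In reciprocal form, 1/v = (Km/Vmax)·(1/[S]) + 1/Vmax. The two points give (1/[S], 1/v) = (30.21, 0.08696) and (0.4255, 0.01250).
Slope = (0.08696 − 0.01250)/(30.21 − 0.4255) = 0.002500; intercept = 0.08696 − 0.002500×30.21 = 0.01144.
Vmax = 1/intercept = 87.4 mM/s; Km = slope × Vmax = 0.002500 × 87.4 = 0.219 μM.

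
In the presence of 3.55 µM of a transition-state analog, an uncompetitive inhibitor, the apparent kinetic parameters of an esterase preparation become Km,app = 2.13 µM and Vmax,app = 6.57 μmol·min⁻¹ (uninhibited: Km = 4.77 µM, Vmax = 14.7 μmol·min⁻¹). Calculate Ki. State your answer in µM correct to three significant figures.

Uncompetitive: Vmax,app = Vmax/α (and Km,app = Km/α) with α = 1 + [I]/Ki.
α = Vmax/Vmax,app = 14.7/6.57 = 2.237.
Since α = 1 + [I]/Ki, [I]/Ki = 2.237 − 1 = 1.237 and Ki = 3.55/1.237 = 2.87 µM.

2.87 µM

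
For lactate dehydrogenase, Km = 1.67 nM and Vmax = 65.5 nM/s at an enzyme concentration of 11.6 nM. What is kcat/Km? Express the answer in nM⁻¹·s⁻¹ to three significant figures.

3.38 nM⁻¹·s⁻¹

kcat = Vmax/[E]total = 65.5/11.6 = 5.65 s⁻¹.
kcat/Km = 5.65/1.67 = 3.38 nM⁻¹·s⁻¹.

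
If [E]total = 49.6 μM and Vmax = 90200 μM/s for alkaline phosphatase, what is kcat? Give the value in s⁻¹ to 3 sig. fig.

1820 s⁻¹

kcat = Vmax/[E]total = 90200 μM/s / 49.6 μM = 1820 s⁻¹.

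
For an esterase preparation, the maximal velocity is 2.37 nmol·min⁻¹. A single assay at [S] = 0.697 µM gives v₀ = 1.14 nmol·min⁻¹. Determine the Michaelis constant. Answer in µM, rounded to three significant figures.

0.752 µM

From v = Vmax[S]/(Km+[S]), Km = [S](Vmax − v)/v.
Km = 0.697 × (2.37 − 1.14) / 1.14 = 0.8573/1.14 = 0.752 µM.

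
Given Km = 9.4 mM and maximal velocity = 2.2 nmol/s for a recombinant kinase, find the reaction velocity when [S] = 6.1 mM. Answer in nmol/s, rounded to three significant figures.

v = Vmax·[S]/(Km + [S]) = 2.2 × 6.1 / (9.4 + 6.1)
  = 13.42 / 15.50 = 0.866 nmol/s.

0.866 nmol/s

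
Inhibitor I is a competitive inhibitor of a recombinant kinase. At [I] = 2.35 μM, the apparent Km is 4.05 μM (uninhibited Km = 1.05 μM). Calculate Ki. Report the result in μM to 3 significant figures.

0.823 μM

Competitive: Km,app = α·Km with α = 1 + [I]/Ki.
α = Km,app/Km = 4.05/1.05 = 3.857.
Since α = 1 + [I]/Ki, [I]/Ki = 3.857 − 1 = 2.857 and Ki = 2.35/2.857 = 0.823 μM.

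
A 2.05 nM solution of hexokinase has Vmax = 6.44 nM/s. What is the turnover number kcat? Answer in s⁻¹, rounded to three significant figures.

kcat = Vmax/[E]total = 6.44 nM/s / 2.05 nM = 3.14 s⁻¹.

3.14 s⁻¹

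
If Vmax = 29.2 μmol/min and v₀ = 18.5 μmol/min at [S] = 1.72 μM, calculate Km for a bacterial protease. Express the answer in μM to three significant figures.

From v = Vmax[S]/(Km+[S]), Km = [S](Vmax − v)/v.
Km = 1.72 × (29.2 − 18.5) / 18.5 = 18.40/18.5 = 0.995 μM.

0.995 μM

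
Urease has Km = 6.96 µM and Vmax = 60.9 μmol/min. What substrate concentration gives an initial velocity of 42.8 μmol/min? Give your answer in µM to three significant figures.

Rearranging v = Vmax[S]/(Km+[S]) gives [S] = Km·v/(Vmax − v).
[S] = 6.96 × 42.8 / (60.9 − 42.8) = 297.9/18.10 = 16.5 µM.

16.5 µM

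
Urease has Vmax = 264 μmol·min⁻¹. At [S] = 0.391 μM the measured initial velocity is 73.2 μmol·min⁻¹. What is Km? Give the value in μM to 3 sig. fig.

1.02 μM

From v = Vmax[S]/(Km+[S]), Km = [S](Vmax − v)/v.
Km = 0.391 × (264 − 73.2) / 73.2 = 74.60/73.2 = 1.02 μM.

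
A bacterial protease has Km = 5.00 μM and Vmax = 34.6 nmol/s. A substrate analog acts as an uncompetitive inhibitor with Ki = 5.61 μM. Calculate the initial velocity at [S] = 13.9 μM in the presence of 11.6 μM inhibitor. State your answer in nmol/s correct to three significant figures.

10.1 nmol/s

α = 1 + [I]/Ki = 1 + 11.6/5.61 = 3.068.
For an uncompetitive inhibitor, both parameters are divided by α, giving Vmax/α and Km/α: Km,app = 1.63 μM, Vmax,app = 11.3 nmol/s.
v = Vmax,app·[S]/(Km,app + [S]) = 11.3 × 13.9/(1.63 + 13.9) = 10.1 nmol/s.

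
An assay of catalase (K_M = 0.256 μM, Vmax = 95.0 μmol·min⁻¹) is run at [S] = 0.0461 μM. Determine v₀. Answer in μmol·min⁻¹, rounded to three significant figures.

v = Vmax·[S]/(Km + [S]) = 95.0 × 0.0461 / (0.256 + 0.0461)
  = 4.380 / 0.3021 = 14.5 μmol·min⁻¹.

14.5 μmol·min⁻¹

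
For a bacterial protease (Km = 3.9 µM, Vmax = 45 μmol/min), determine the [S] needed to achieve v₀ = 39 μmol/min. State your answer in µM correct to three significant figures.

25.3 µM

The required fractional saturation is v/Vmax = 39/45 = 0.8667.
Then [S]/(Km+[S]) = 0.8667 ⇒ [S] = 3.9 × 0.8667/(1 − 0.8667) = 25.3 µM.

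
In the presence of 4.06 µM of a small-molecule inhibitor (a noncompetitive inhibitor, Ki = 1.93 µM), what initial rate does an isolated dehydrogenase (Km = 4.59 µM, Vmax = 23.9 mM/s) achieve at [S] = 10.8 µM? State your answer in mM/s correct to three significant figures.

α = 1 + [I]/Ki = 1 + 4.06/1.93 = 3.104.
For a noncompetitive inhibitor, Vmax is reduced to Vmax/α while Km is unchanged: Km,app = 4.59 µM, Vmax,app = 7.70 mM/s.
v = Vmax,app·[S]/(Km,app + [S]) = 7.70 × 10.8/(4.59 + 10.8) = 5.40 mM/s.

5.40 mM/s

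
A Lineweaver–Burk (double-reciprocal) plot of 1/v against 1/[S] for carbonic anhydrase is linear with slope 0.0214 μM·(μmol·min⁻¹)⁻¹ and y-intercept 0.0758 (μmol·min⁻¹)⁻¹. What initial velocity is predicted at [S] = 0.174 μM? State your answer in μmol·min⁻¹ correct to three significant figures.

The y-intercept is 1/Vmax, so Vmax = 1/0.0758 = 13.2 μmol·min⁻¹.
The slope is Km/Vmax, so Km = 0.0214 × 13.2 = 0.282 μM.
Then v = 13.2 × 0.174/(0.282 + 0.174) = 5.03 μmol·min⁻¹.

5.03 μmol·min⁻¹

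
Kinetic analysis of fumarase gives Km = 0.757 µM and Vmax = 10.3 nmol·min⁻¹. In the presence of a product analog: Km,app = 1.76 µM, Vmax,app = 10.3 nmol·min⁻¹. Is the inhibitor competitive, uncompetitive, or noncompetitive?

Km increases (0.757 → 1.76 µM) while Vmax is unchanged — the hallmark of competitive inhibition.

competitive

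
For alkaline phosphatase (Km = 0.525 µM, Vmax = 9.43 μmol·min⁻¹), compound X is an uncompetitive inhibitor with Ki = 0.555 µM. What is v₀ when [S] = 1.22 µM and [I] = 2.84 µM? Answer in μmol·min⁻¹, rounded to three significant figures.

With α = 1 + [I]/Ki = 1 + 2.84/0.555 = 6.117, the uncompetitive rate law is v = (Vmax/α)·[S] / (Km/α + [S]).
v = (9.43/6.117)×1.22 / (0.525/6.117 + 1.22) = 1.881/1.306 = 1.44 μmol·min⁻¹.

1.44 μmol·min⁻¹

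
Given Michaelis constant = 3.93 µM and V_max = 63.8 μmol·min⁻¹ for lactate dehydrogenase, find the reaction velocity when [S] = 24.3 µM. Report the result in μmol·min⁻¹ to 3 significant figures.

54.9 μmol·min⁻¹

[S]/(Km+[S]) = 24.3/28.23 = 0.8608, the fractional saturation.
v = 0.8608 × Vmax = 0.8608 × 63.8 = 54.9 μmol·min⁻¹.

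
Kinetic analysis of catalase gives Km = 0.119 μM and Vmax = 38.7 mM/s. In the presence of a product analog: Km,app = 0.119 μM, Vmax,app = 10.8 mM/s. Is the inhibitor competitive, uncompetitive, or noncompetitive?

Vmax decreases (38.7 → 10.8 mM/s) while Km is unchanged — pure noncompetitive inhibition.

noncompetitive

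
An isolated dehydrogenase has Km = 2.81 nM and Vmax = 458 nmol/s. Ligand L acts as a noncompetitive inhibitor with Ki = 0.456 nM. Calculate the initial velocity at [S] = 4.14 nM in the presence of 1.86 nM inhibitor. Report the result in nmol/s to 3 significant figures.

53.7 nmol/s

α = 1 + [I]/Ki = 1 + 1.86/0.456 = 5.079.
For a noncompetitive inhibitor, Vmax is reduced to Vmax/α while Km is unchanged: Km,app = 2.81 nM, Vmax,app = 90.2 nmol/s.
v = Vmax,app·[S]/(Km,app + [S]) = 90.2 × 4.14/(2.81 + 4.14) = 53.7 nmol/s.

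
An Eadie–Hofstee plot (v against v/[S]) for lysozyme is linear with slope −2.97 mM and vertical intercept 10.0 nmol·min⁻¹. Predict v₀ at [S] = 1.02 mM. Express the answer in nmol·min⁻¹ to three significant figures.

In the Eadie–Hofstee form v = Vmax − Km·(v/[S]), the slope is −Km and the intercept is Vmax, so Km = 2.97 mM and Vmax = 10.0 nmol·min⁻¹.
v = 10.0 × 1.02/(2.97 + 1.02) = 2.56 nmol·min⁻¹.

2.56 nmol·min⁻¹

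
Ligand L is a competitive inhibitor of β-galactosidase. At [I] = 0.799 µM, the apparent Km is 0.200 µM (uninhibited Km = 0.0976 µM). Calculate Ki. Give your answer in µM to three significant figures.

Competitive: Km,app = α·Km with α = 1 + [I]/Ki.
α = Km,app/Km = 0.200/0.0976 = 2.049.
Since α = 1 + [I]/Ki, [I]/Ki = 2.049 − 1 = 1.049 and Ki = 0.799/1.049 = 0.762 µM.

0.762 µM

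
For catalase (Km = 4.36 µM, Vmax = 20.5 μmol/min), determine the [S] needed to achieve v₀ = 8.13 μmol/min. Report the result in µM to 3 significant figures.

Rearranging v = Vmax[S]/(Km+[S]) gives [S] = Km·v/(Vmax − v).
[S] = 4.36 × 8.13 / (20.5 − 8.13) = 35.45/12.37 = 2.87 µM.

2.87 µM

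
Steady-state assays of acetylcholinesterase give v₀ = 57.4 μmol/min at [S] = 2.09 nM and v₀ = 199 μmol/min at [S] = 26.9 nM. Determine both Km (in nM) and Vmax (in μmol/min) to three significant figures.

From v = Vmax[S]/(Km+[S]), each point gives Vmax = v(Km+[S])/[S].
Equating: 57.4(Km+2.09)/2.09 = 199(Km+26.9)/26.9.
27.46·Km + 57.4 = 7.398·Km + 199, so (27.46 − 7.398)·Km = 199 − 57.4.
Km = 141.6/20.07 = 7.06 nM; then Vmax = 57.4(7.06+2.09)/2.09 = 251 μmol/min.

Km = 7.06 nM; Vmax = 251 μmol/min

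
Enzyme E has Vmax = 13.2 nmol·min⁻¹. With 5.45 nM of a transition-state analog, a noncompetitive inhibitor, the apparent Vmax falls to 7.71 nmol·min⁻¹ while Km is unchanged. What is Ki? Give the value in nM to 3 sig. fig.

Noncompetitive: Vmax,app = Vmax/α with α = 1 + [I]/Ki.
α = Vmax/Vmax,app = 13.2/7.71 = 1.712.
Ki = [I]/(α − 1) = 5.45/0.7121 = 7.65 nM.

7.65 nM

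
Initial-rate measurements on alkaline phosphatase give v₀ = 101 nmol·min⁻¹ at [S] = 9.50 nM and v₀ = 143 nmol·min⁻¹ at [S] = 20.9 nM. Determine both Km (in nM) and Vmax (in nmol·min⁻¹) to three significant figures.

Km = 11.1 nM; Vmax = 219 nmol·min⁻¹

In reciprocal form, 1/v = (Km/Vmax)·(1/[S]) + 1/Vmax. The two points give (1/[S], 1/v) = (0.1053, 0.009901) and (0.04785, 0.006993).
Slope = (0.009901 − 0.006993)/(0.1053 − 0.04785) = 0.05065; intercept = 0.009901 − 0.05065×0.1053 = 0.004570.
Vmax = 1/intercept = 219 nmol·min⁻¹; Km = slope × Vmax = 0.05065 × 219 = 11.1 nM.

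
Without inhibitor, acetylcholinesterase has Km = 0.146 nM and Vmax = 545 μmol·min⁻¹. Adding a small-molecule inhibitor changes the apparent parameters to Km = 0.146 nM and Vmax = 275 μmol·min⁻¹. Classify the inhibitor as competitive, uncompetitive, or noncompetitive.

Vmax decreases (545 → 275 μmol·min⁻¹) while Km is unchanged — pure noncompetitive inhibition.

noncompetitive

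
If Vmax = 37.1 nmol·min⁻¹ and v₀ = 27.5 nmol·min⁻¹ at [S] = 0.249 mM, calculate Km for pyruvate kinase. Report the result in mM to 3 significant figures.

0.0869 mM

From v = Vmax[S]/(Km+[S]), Km = [S](Vmax − v)/v.
Km = 0.249 × (37.1 − 27.5) / 27.5 = 2.390/27.5 = 0.0869 mM.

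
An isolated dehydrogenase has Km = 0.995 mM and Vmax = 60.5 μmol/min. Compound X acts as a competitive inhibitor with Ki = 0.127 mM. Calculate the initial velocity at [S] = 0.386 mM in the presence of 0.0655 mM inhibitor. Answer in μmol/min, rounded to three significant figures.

α = 1 + [I]/Ki = 1 + 0.0655/0.127 = 1.516.
For a competitive inhibitor, Vmax is unchanged and the apparent Km becomes α·Km: Km,app = 1.51 mM, Vmax,app = 60.5 μmol/min.
v = Vmax,app·[S]/(Km,app + [S]) = 60.5 × 0.386/(1.51 + 0.386) = 12.3 μmol/min.

12.3 μmol/min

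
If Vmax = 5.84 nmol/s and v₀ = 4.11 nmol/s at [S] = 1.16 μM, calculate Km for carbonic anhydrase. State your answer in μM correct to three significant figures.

v/Vmax = 4.11/5.84 = 0.7038 = [S]/(Km+[S]).
So Km + [S] = [S]/0.7038 = 1.648 μM, giving Km = 1.648 − 1.16 = 0.488 μM.

0.488 μM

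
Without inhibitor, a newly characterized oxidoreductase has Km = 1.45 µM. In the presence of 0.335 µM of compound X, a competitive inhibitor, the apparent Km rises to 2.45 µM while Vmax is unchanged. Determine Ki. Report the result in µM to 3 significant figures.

Competitive: Km,app = α·Km with α = 1 + [I]/Ki.
α = Km,app/Km = 2.45/1.45 = 1.690.
Ki = [I]/(α − 1) = 0.335/0.6897 = 0.486 µM.

0.486 µM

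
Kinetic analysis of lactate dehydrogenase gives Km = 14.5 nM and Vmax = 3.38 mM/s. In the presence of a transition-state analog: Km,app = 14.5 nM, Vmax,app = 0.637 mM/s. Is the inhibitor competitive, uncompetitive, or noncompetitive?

noncompetitive

Vmax decreases (3.38 → 0.637 mM/s) while Km is unchanged — pure noncompetitive inhibition.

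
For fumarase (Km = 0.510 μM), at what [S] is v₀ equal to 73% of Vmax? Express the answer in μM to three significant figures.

v/Vmax = [S]/(Km+[S]) = 0.73, so [S] = Km·0.73/(1 − 0.73) = 0.510 × 2.704.
[S] = 1.38 μM.

1.38 μM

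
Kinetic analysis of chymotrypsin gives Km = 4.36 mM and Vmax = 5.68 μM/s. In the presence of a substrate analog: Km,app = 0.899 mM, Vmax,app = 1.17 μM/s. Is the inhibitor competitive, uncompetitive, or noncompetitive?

Both Km and Vmax decrease by the same factor (~4.85-fold) — characteristic of uncompetitive inhibition.

uncompetitive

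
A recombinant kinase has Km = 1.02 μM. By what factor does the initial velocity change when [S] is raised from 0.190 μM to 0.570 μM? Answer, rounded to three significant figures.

2.28

The fractional saturations are [S]/(Km+[S]) = 0.190/1.210 = 0.1570 and 0.570/1.590 = 0.3585.
v₂/v₁ is just their ratio: 0.3585/0.1570 = 2.28.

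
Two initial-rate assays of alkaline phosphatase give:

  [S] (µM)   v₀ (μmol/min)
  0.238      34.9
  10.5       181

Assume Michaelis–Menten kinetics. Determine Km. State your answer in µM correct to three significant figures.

From v = Vmax[S]/(Km+[S]), each point gives Vmax = v(Km+[S])/[S].
Equating: 34.9(Km+0.238)/0.238 = 181(Km+10.5)/10.5.
146.6·Km + 34.9 = 17.24·Km + 181, so (146.6 − 17.24)·Km = 181 − 34.9.
Km = 146.1/129.4 = 1.13 µM; then Vmax = 34.9(1.13+0.238)/0.238 = 200 μmol/min.

1.13 µM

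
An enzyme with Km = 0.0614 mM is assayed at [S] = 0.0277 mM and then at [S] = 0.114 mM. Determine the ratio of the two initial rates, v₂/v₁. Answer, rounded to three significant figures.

2.09

The fractional saturations are [S]/(Km+[S]) = 0.0277/0.08910 = 0.3109 and 0.114/0.1754 = 0.6499.
v₂/v₁ is just their ratio: 0.6499/0.3109 = 2.09.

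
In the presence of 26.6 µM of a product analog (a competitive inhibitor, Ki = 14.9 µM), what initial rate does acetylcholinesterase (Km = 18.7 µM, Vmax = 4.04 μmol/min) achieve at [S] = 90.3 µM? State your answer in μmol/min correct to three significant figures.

2.56 μmol/min

α = 1 + [I]/Ki = 1 + 26.6/14.9 = 2.785.
For a competitive inhibitor, Vmax is unchanged and the apparent Km becomes α·Km: Km,app = 52.1 µM, Vmax,app = 4.04 μmol/min.
v = Vmax,app·[S]/(Km,app + [S]) = 4.04 × 90.3/(52.1 + 90.3) = 2.56 μmol/min.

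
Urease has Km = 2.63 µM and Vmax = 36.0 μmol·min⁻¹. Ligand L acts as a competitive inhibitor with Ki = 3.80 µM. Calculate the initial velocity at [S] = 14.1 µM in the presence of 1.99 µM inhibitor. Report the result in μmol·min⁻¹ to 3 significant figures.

With α = 1 + [I]/Ki = 1 + 1.99/3.80 = 1.524, the competitive rate law is v = Vmax[S] / (αKm + [S]).
v = 36.0×14.1 / (1.524×2.63 + 14.1) = 507.6/18.11 = 28.0 μmol·min⁻¹.

28.0 μmol·min⁻¹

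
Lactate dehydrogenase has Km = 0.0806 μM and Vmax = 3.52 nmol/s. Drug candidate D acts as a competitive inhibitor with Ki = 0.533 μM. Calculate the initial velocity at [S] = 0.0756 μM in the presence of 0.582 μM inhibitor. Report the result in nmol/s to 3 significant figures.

1.09 nmol/s

With α = 1 + [I]/Ki = 1 + 0.582/0.533 = 2.092, the competitive rate law is v = Vmax[S] / (αKm + [S]).
v = 3.52×0.0756 / (2.092×0.0806 + 0.0756) = 0.2661/0.2442 = 1.09 nmol/s.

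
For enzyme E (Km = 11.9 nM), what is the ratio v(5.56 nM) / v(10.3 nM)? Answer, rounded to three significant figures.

0.686

The fractional saturations are [S]/(Km+[S]) = 10.3/22.20 = 0.4640 and 5.56/17.46 = 0.3184.
v₂/v₁ is just their ratio: 0.3184/0.4640 = 0.686.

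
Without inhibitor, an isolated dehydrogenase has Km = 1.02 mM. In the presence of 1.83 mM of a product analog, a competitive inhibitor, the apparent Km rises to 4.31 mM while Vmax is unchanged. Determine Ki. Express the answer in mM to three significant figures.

0.567 mM

Competitive: Km,app = α·Km with α = 1 + [I]/Ki.
α = Km,app/Km = 4.31/1.02 = 4.225.
Ki = [I]/(α − 1) = 1.83/3.225 = 0.567 mM.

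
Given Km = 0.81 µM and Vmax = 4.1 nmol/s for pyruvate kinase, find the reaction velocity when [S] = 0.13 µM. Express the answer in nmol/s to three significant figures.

0.567 nmol/s

[S]/(Km+[S]) = 0.13/0.9400 = 0.1383, the fractional saturation.
v = 0.1383 × Vmax = 0.1383 × 4.1 = 0.567 nmol/s.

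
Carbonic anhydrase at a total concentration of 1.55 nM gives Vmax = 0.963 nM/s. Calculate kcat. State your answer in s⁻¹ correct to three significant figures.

kcat = Vmax/[E]total = 0.963 nM/s / 1.55 nM = 0.621 s⁻¹.

0.621 s⁻¹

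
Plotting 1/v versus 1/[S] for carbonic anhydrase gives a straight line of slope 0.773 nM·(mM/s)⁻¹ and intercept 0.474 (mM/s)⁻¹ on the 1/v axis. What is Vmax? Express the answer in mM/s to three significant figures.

The y-intercept of a Lineweaver–Burk plot equals 1/Vmax, so Vmax = 1/0.474 = 2.11 mM/s.

2.11 mM/s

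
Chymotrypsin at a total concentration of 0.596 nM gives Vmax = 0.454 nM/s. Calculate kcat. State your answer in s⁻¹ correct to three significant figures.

0.762 s⁻¹

kcat = Vmax/[E]total = 0.454 nM/s / 0.596 nM = 0.762 s⁻¹.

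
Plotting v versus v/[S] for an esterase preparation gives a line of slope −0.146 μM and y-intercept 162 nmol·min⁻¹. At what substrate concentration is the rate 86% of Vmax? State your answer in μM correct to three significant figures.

The Eadie–Hofstee slope gives Km = 0.146 μM (slope = −Km).
v/Vmax = [S]/(Km+[S]) = 0.86 ⇒ [S] = Km·0.86/(1−0.86) = 0.146 × 6.143 = 0.897 μM.

0.897 μM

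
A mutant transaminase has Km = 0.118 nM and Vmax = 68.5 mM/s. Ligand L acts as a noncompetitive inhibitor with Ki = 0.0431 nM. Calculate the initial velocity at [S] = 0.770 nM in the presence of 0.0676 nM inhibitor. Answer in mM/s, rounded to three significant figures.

23.1 mM/s

α = 1 + [I]/Ki = 1 + 0.0676/0.0431 = 2.568.
For a noncompetitive inhibitor, Vmax is reduced to Vmax/α while Km is unchanged: Km,app = 0.118 nM, Vmax,app = 26.7 mM/s.
v = Vmax,app·[S]/(Km,app + [S]) = 26.7 × 0.770/(0.118 + 0.770) = 23.1 mM/s.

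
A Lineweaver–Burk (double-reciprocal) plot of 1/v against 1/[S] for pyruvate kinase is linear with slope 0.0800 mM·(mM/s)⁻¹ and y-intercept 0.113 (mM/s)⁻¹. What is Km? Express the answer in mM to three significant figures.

y-intercept = 1/Vmax ⇒ Vmax = 8.85 mM/s; slope = Km/Vmax ⇒ Km = slope × Vmax.
Km = 0.0800 × 8.85 = 0.708 mM.

0.708 mM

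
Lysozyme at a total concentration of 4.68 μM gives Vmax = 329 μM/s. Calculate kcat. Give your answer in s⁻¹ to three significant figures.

70.3 s⁻¹

kcat = Vmax/[E]total = 329 μM/s / 4.68 μM = 70.3 s⁻¹.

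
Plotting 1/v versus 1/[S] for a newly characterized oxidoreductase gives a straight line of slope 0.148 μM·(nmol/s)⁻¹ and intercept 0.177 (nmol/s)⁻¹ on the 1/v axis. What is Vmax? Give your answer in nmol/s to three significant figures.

The y-intercept of a Lineweaver–Burk plot equals 1/Vmax, so Vmax = 1/0.177 = 5.65 nmol/s.

5.65 nmol/s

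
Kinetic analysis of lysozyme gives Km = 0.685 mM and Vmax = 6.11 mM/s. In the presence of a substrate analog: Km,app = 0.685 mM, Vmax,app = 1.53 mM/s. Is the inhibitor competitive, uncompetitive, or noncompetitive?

noncompetitive

Vmax decreases (6.11 → 1.53 mM/s) while Km is unchanged — pure noncompetitive inhibition.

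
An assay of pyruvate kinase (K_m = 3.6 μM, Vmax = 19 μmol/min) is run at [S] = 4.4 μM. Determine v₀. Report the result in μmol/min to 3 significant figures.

v = Vmax·[S]/(Km + [S]) = 19 × 4.4 / (3.6 + 4.4)
  = 83.60 / 8.000 = 10.5 μmol/min.

10.5 μmol/min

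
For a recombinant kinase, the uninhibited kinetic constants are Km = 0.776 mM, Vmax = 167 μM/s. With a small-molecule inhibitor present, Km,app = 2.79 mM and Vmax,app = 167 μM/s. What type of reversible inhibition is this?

competitive

Km increases (0.776 → 2.79 mM) while Vmax is unchanged — the hallmark of competitive inhibition.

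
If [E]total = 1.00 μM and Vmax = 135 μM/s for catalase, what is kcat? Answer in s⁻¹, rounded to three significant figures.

kcat = Vmax/[E]total = 135 μM/s / 1.00 μM = 135 s⁻¹.

135 s⁻¹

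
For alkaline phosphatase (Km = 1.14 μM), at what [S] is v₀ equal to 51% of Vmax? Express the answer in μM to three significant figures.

1.19 μM

v/Vmax = [S]/(Km+[S]) = 0.51, so [S] = Km·0.51/(1 − 0.51) = 1.14 × 1.041.
[S] = 1.19 μM.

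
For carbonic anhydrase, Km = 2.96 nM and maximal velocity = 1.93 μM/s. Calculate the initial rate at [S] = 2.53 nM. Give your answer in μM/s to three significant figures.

v = Vmax·[S]/(Km + [S]) = 1.93 × 2.53 / (2.96 + 2.53)
  = 4.883 / 5.490 = 0.889 μM/s.

0.889 μM/s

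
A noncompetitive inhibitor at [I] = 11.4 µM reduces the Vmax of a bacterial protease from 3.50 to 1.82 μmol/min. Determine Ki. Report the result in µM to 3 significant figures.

12.4 µM

Noncompetitive: Vmax,app = Vmax/α with α = 1 + [I]/Ki.
α = Vmax/Vmax,app = 3.50/1.82 = 1.923.
Since α = 1 + [I]/Ki, [I]/Ki = 1.923 − 1 = 0.9231 and Ki = 11.4/0.9231 = 12.4 µM.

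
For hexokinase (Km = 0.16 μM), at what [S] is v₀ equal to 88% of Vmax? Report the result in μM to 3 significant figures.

1.17 μM

v/Vmax = [S]/(Km+[S]) = 0.88, so [S] = Km·0.88/(1 − 0.88) = 0.16 × 7.333.
[S] = 1.17 μM.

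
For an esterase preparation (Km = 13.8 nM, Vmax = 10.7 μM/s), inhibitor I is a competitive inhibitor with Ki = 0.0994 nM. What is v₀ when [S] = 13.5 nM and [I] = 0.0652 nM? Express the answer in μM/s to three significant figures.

3.97 μM/s

With α = 1 + [I]/Ki = 1 + 0.0652/0.0994 = 1.656, the competitive rate law is v = Vmax[S] / (αKm + [S]).
v = 10.7×13.5 / (1.656×13.8 + 13.5) = 144.4/36.35 = 3.97 μM/s.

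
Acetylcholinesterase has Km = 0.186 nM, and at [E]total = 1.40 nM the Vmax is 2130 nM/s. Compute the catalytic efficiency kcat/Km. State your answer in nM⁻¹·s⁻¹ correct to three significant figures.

kcat = Vmax/[E]total = 2130/1.40 = 1520 s⁻¹.
kcat/Km = 1520/0.186 = 8180 nM⁻¹·s⁻¹.

8180 nM⁻¹·s⁻¹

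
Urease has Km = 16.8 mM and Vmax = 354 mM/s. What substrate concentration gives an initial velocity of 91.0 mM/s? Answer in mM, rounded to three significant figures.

5.81 mM

The required fractional saturation is v/Vmax = 91.0/354 = 0.2571.
Then [S]/(Km+[S]) = 0.2571 ⇒ [S] = 16.8 × 0.2571/(1 − 0.2571) = 5.81 mM.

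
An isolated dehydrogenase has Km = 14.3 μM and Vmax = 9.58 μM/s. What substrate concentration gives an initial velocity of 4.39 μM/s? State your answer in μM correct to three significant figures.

12.1 μM

Rearranging v = Vmax[S]/(Km+[S]) gives [S] = Km·v/(Vmax − v).
[S] = 14.3 × 4.39 / (9.58 − 4.39) = 62.78/5.190 = 12.1 μM.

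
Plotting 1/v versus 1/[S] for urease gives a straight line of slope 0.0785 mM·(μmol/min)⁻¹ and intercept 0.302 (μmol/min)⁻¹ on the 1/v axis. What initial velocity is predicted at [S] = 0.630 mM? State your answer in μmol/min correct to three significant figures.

2.34 μmol/min

The y-intercept is 1/Vmax, so Vmax = 1/0.302 = 3.31 μmol/min.
The slope is Km/Vmax, so Km = 0.0785 × 3.31 = 0.260 mM.
Then v = 3.31 × 0.630/(0.260 + 0.630) = 2.34 μmol/min.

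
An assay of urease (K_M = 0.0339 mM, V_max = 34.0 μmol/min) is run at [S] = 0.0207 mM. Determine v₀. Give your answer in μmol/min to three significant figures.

v = Vmax·[S]/(Km + [S]) = 34.0 × 0.0207 / (0.0339 + 0.0207)
  = 0.7038 / 0.05460 = 12.9 μmol/min.

12.9 μmol/min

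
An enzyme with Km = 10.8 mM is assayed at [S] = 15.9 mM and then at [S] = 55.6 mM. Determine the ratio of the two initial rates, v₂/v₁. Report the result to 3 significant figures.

Since Vmax cancels, v₂/v₁ = [S]₂(Km+[S]₁) / [S]₁(Km+[S]₂).
= 55.6×(10.8+15.9) / (15.9×(10.8+55.6)) = 1485/1056 = 1.41.

1.41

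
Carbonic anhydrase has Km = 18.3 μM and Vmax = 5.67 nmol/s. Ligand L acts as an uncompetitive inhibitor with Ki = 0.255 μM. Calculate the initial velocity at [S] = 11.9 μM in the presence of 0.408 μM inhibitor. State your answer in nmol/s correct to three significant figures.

1.37 nmol/s

With α = 1 + [I]/Ki = 1 + 0.408/0.255 = 2.600, the uncompetitive rate law is v = (Vmax/α)·[S] / (Km/α + [S]).
v = (5.67/2.600)×11.9 / (18.3/2.600 + 11.9) = 25.95/18.94 = 1.37 nmol/s.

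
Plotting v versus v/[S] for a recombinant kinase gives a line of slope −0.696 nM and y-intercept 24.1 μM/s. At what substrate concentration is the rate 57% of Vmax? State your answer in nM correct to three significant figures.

The Eadie–Hofstee slope gives Km = 0.696 nM (slope = −Km).
v/Vmax = [S]/(Km+[S]) = 0.57 ⇒ [S] = Km·0.57/(1−0.57) = 0.696 × 1.326 = 0.923 nM.

0.923 nM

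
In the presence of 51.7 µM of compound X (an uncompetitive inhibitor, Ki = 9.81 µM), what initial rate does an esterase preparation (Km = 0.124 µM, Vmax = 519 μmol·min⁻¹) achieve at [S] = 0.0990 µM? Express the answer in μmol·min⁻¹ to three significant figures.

α = 1 + [I]/Ki = 1 + 51.7/9.81 = 6.270.
For an uncompetitive inhibitor, both parameters are divided by α, giving Vmax/α and Km/α: Km,app = 0.0198 µM, Vmax,app = 82.8 μmol·min⁻¹.
v = Vmax,app·[S]/(Km,app + [S]) = 82.8 × 0.0990/(0.0198 + 0.0990) = 69.0 μmol·min⁻¹.

69.0 μmol·min⁻¹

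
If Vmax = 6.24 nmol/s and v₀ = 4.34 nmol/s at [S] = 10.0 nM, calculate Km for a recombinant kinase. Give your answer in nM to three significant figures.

4.38 nM

v/Vmax = 4.34/6.24 = 0.6955 = [S]/(Km+[S]).
So Km + [S] = [S]/0.6955 = 14.38 nM, giving Km = 14.38 − 10.0 = 4.38 nM.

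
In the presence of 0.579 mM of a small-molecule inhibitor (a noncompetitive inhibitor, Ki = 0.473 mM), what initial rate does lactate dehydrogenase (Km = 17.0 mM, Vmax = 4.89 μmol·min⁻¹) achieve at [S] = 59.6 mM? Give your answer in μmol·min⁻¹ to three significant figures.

1.71 μmol·min⁻¹

α = 1 + [I]/Ki = 1 + 0.579/0.473 = 2.224.
For a noncompetitive inhibitor, Vmax is reduced to Vmax/α while Km is unchanged: Km,app = 17.0 mM, Vmax,app = 2.20 μmol·min⁻¹.
v = Vmax,app·[S]/(Km,app + [S]) = 2.20 × 59.6/(17.0 + 59.6) = 1.71 μmol·min⁻¹.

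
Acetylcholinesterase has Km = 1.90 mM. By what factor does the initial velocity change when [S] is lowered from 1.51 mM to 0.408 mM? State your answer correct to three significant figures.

0.399

The fractional saturations are [S]/(Km+[S]) = 1.51/3.410 = 0.4428 and 0.408/2.308 = 0.1768.
v₂/v₁ is just their ratio: 0.1768/0.4428 = 0.399.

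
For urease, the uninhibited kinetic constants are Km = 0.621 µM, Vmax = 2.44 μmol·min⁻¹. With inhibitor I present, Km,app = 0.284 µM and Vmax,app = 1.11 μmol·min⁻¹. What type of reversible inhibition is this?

uncompetitive

Both Km and Vmax decrease by the same factor (~2.19-fold) — characteristic of uncompetitive inhibition.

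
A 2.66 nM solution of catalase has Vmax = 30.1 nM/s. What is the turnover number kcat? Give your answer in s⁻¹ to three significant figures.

11.3 s⁻¹

kcat = Vmax/[E]total = 30.1 nM/s / 2.66 nM = 11.3 s⁻¹.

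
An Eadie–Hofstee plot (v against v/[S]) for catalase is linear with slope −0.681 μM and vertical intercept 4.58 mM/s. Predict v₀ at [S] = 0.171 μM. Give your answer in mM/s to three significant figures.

In the Eadie–Hofstee form v = Vmax − Km·(v/[S]), the slope is −Km and the intercept is Vmax, so Km = 0.681 μM and Vmax = 4.58 mM/s.
v = 4.58 × 0.171/(0.681 + 0.171) = 0.919 mM/s.

0.919 mM/s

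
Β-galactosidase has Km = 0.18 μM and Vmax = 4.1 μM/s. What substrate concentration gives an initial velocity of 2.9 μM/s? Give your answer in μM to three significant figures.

0.435 μM

Rearranging v = Vmax[S]/(Km+[S]) gives [S] = Km·v/(Vmax − v).
[S] = 0.18 × 2.9 / (4.1 − 2.9) = 0.5220/1.200 = 0.435 μM.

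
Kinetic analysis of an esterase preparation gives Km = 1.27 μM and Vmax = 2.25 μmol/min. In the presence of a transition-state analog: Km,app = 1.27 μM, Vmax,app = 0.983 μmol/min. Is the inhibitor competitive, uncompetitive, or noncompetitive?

noncompetitive

Vmax decreases (2.25 → 0.983 μmol/min) while Km is unchanged — pure noncompetitive inhibition.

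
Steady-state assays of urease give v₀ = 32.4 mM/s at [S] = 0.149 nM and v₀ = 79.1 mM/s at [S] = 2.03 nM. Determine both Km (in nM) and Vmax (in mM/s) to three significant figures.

Km = 0.262 nM; Vmax = 89.3 mM/s

In reciprocal form, 1/v = (Km/Vmax)·(1/[S]) + 1/Vmax. The two points give (1/[S], 1/v) = (6.711, 0.03086) and (0.4926, 0.01264).
Slope = (0.03086 − 0.01264)/(6.711 − 0.4926) = 0.002930; intercept = 0.03086 − 0.002930×6.711 = 0.01120.
Vmax = 1/intercept = 89.3 mM/s; Km = slope × Vmax = 0.002930 × 89.3 = 0.262 nM.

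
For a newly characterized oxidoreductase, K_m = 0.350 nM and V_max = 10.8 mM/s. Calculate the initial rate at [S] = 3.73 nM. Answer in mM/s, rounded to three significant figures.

[S]/(Km+[S]) = 3.73/4.080 = 0.9142, the fractional saturation.
v = 0.9142 × Vmax = 0.9142 × 10.8 = 9.87 mM/s.

9.87 mM/s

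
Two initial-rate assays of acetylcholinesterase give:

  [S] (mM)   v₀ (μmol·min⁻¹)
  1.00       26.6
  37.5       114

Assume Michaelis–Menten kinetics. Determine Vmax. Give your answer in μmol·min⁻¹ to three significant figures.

From v = Vmax[S]/(Km+[S]), each point gives Vmax = v(Km+[S])/[S].
Equating: 26.6(Km+1.00)/1.00 = 114(Km+37.5)/37.5.
26.60·Km + 26.6 = 3.040·Km + 114, so (26.60 − 3.040)·Km = 114 − 26.6.
Km = 87.40/23.56 = 3.71 mM; then Vmax = 26.6(3.71+1.00)/1.00 = 125 μmol·min⁻¹.

125 μmol·min⁻¹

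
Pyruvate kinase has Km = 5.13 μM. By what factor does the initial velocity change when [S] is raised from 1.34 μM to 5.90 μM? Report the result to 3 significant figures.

Since Vmax cancels, v₂/v₁ = [S]₂(Km+[S]₁) / [S]₁(Km+[S]₂).
= 5.90×(5.13+1.34) / (1.34×(5.13+5.90)) = 38.17/14.78 = 2.58.

2.58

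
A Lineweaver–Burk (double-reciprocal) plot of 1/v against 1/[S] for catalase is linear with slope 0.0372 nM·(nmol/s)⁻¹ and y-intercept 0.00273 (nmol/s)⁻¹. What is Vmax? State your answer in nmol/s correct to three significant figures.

The y-intercept of a Lineweaver–Burk plot equals 1/Vmax, so Vmax = 1/0.00273 = 366 nmol/s.

366 nmol/s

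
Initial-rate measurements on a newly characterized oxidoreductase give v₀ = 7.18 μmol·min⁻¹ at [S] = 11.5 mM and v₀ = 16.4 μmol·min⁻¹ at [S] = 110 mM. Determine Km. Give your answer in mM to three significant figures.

19.4 mM

From v = Vmax[S]/(Km+[S]), each point gives Vmax = v(Km+[S])/[S].
Equating: 7.18(Km+11.5)/11.5 = 16.4(Km+110)/110.
0.6243·Km + 7.18 = 0.1491·Km + 16.4, so (0.6243 − 0.1491)·Km = 16.4 − 7.18.
Km = 9.220/0.4753 = 19.4 mM; then Vmax = 7.18(19.4+11.5)/11.5 = 19.3 μmol·min⁻¹.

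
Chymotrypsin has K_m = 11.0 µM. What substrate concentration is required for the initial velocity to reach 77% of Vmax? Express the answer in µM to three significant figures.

36.8 µM

v/Vmax = [S]/(Km+[S]) = 0.77, so [S] = Km·0.77/(1 − 0.77) = 11.0 × 3.348.
[S] = 36.8 µM.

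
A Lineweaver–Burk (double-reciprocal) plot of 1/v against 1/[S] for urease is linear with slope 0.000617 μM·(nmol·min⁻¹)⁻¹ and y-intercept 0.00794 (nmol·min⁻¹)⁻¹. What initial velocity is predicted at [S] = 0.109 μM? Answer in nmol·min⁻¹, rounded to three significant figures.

The y-intercept is 1/Vmax, so Vmax = 1/0.00794 = 126 nmol·min⁻¹.
The slope is Km/Vmax, so Km = 0.000617 × 126 = 0.0777 μM.
Then v = 126 × 0.109/(0.0777 + 0.109) = 73.5 nmol·min⁻¹.

73.5 nmol·min⁻¹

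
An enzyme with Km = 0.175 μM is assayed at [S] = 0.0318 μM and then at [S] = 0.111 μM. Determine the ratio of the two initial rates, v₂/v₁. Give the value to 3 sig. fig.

2.52

Since Vmax cancels, v₂/v₁ = [S]₂(Km+[S]₁) / [S]₁(Km+[S]₂).
= 0.111×(0.175+0.0318) / (0.0318×(0.175+0.111)) = 0.02295/0.009095 = 2.52.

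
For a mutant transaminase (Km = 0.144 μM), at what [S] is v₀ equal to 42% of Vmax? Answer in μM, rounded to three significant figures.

0.104 μM

v/Vmax = [S]/(Km+[S]) = 0.42, so [S] = Km·0.42/(1 − 0.42) = 0.144 × 0.7241.
[S] = 0.104 μM.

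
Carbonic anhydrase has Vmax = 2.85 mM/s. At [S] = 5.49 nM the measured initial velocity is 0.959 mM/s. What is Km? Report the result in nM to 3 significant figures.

10.8 nM

From v = Vmax[S]/(Km+[S]), Km = [S](Vmax − v)/v.
Km = 5.49 × (2.85 − 0.959) / 0.959 = 10.38/0.959 = 10.8 nM.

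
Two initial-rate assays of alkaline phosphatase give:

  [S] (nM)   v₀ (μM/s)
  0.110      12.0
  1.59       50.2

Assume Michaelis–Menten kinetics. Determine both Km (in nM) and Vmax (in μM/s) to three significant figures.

In reciprocal form, 1/v = (Km/Vmax)·(1/[S]) + 1/Vmax. The two points give (1/[S], 1/v) = (9.091, 0.08333) and (0.6289, 0.01992).
Slope = (0.08333 − 0.01992)/(9.091 − 0.6289) = 0.007494; intercept = 0.08333 − 0.007494×9.091 = 0.01521.
Vmax = 1/intercept = 65.8 μM/s; Km = slope × Vmax = 0.007494 × 65.8 = 0.493 nM.

Km = 0.493 nM; Vmax = 65.8 μM/s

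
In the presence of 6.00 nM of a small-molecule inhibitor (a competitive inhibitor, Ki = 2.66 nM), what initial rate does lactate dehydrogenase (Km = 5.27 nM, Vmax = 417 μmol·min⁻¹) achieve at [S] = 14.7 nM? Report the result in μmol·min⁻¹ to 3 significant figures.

α = 1 + [I]/Ki = 1 + 6.00/2.66 = 3.256.
For a competitive inhibitor, Vmax is unchanged and the apparent Km becomes α·Km: Km,app = 17.2 nM, Vmax,app = 417 μmol·min⁻¹.
v = Vmax,app·[S]/(Km,app + [S]) = 417 × 14.7/(17.2 + 14.7) = 192 μmol·min⁻¹.

192 μmol·min⁻¹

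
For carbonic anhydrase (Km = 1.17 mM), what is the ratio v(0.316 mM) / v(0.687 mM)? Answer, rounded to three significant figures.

Since Vmax cancels, v₂/v₁ = [S]₂(Km+[S]₁) / [S]₁(Km+[S]₂).
= 0.316×(1.17+0.687) / (0.687×(1.17+0.316)) = 0.5868/1.021 = 0.575.

0.575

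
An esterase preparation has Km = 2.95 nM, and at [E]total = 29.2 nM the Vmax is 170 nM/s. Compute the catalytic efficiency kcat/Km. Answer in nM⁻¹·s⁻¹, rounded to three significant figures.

1.97 nM⁻¹·s⁻¹

kcat = Vmax/[E]total = 170/29.2 = 5.82 s⁻¹.
kcat/Km = 5.82/2.95 = 1.97 nM⁻¹·s⁻¹.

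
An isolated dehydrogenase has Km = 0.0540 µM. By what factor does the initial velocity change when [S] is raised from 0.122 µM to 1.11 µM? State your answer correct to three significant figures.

1.38

The fractional saturations are [S]/(Km+[S]) = 0.122/0.1760 = 0.6932 and 1.11/1.164 = 0.9536.
v₂/v₁ is just their ratio: 0.9536/0.6932 = 1.38.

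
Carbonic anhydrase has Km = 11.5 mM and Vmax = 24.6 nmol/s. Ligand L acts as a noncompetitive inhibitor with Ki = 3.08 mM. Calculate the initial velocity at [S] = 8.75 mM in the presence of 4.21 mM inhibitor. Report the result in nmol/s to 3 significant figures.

α = 1 + [I]/Ki = 1 + 4.21/3.08 = 2.367.
For a noncompetitive inhibitor, Vmax is reduced to Vmax/α while Km is unchanged: Km,app = 11.5 mM, Vmax,app = 10.4 nmol/s.
v = Vmax,app·[S]/(Km,app + [S]) = 10.4 × 8.75/(11.5 + 8.75) = 4.49 nmol/s.

4.49 nmol/s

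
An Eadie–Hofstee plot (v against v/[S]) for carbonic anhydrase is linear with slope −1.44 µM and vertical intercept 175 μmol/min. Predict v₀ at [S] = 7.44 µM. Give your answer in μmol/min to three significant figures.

147 μmol/min

In the Eadie–Hofstee form v = Vmax − Km·(v/[S]), the slope is −Km and the intercept is Vmax, so Km = 1.44 µM and Vmax = 175 μmol/min.
v = 175 × 7.44/(1.44 + 7.44) = 147 μmol/min.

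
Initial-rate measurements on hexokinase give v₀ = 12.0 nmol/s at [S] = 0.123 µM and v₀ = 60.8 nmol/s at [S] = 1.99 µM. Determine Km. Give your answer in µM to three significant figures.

0.728 µM

From v = Vmax[S]/(Km+[S]), each point gives Vmax = v(Km+[S])/[S].
Equating: 12.0(Km+0.123)/0.123 = 60.8(Km+1.99)/1.99.
97.56·Km + 12.0 = 30.55·Km + 60.8, so (97.56 − 30.55)·Km = 60.8 − 12.0.
Km = 48.80/67.01 = 0.728 µM; then Vmax = 12.0(0.728+0.123)/0.123 = 83.1 nmol/s.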